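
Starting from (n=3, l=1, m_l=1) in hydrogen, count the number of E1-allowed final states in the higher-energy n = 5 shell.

E1 requires Δl = ±1, so l_f ∈ {0, 2}; with 0 ≤ l_f ≤ n_f−1 = 4, the allowed l_f values are {0, 2}.
For l_f = 0: m_f ∈ {m_i−1, m_i, m_i+1} ∩ [−0, 0] = {0} → 1 state.
For l_f = 2: m_f ∈ {m_i−1, m_i, m_i+1} ∩ [−2, 2] = {0, 1, 2} → 3 states.
Total: 4.

4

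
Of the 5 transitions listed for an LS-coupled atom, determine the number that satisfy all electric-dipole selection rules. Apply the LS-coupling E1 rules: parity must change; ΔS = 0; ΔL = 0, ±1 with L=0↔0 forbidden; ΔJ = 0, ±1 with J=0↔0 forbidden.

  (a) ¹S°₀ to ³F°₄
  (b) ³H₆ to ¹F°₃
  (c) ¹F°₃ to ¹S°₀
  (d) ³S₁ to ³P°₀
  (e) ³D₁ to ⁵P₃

(a) forbidden (parity, ΔS, ΔL, ΔJ fail)
(b) forbidden (ΔS, ΔL, ΔJ fail)
(c) forbidden (parity, ΔL, ΔJ fail)
(d) allowed
(e) forbidden (parity, ΔS, ΔJ fail)
Total allowed: 1 of 5.

1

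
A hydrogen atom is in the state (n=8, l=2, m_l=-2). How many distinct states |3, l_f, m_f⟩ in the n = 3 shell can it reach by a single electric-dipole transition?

1

E1 requires Δl = ±1, so l_f ∈ {1, 3}; with 0 ≤ l_f ≤ n_f−1 = 2, the allowed l_f values are {1}.
For l_f = 1: m_f ∈ {m_i−1, m_i, m_i+1} ∩ [−1, 1] = {-1} → 1 state.
Total: 1.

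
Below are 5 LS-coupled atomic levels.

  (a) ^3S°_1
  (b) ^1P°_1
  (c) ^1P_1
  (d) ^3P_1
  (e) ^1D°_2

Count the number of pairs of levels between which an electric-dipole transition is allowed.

3

(a)–(b): forbidden (parity, ΔS).
(a)–(c): forbidden (ΔS).
(a)–(d): allowed.
(a)–(e): forbidden (parity, ΔS, ΔL).
(b)–(c): allowed.
(b)–(d): forbidden (ΔS).
(b)–(e): forbidden (parity).
(c)–(d): forbidden (parity, ΔS).
(c)–(e): allowed.
(d)–(e): forbidden (ΔS).
Allowed pairs: 3 of 10.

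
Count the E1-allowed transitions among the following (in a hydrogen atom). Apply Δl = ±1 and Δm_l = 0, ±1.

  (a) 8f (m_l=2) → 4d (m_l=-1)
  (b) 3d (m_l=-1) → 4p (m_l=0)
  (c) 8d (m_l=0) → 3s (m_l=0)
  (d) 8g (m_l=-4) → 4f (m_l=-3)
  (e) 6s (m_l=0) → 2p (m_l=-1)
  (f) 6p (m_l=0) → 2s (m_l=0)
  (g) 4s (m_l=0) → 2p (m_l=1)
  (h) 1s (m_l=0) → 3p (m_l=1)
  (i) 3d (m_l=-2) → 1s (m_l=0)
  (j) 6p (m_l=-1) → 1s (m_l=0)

7

(a) forbidden — Δm_l = -3 (E1 requires Δm_l = 0, ±1)
(b) allowed
(c) forbidden — Δl = -2 (E1 requires Δl = ±1)
(d) allowed
(e) allowed
(f) allowed
(g) allowed
(h) allowed
(i) forbidden — Δl = -2 (E1 requires Δl = ±1); Δm_l = +2 (E1 requires Δm_l = 0, ±1)
(j) allowed
Total allowed: 7 of 10.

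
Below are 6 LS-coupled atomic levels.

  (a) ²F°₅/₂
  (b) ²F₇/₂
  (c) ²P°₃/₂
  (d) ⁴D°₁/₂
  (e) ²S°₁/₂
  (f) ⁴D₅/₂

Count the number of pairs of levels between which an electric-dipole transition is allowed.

(a)–(b): allowed.
(a)–(c): forbidden (parity, ΔL).
(a)–(d): forbidden (parity, ΔS, ΔJ).
(a)–(e): forbidden (parity, ΔL, ΔJ).
(a)–(f): forbidden (ΔS).
(b)–(c): forbidden (ΔL, ΔJ).
(b)–(d): forbidden (ΔS, ΔJ).
(b)–(e): forbidden (ΔL, ΔJ).
(b)–(f): forbidden (parity, ΔS).
(c)–(d): forbidden (parity, ΔS).
(c)–(e): forbidden (parity).
(c)–(f): forbidden (ΔS).
(d)–(e): forbidden (parity, ΔS, ΔL).
(d)–(f): forbidden (ΔJ).
(e)–(f): forbidden (ΔS, ΔL, ΔJ).
Allowed pairs: 1 of 15.

1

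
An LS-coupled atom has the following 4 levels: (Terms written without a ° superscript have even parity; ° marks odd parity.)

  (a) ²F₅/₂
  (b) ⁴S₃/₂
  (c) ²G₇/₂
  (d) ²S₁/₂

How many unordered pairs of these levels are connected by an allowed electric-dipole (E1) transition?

(a)–(b): forbidden (parity, ΔS, ΔL).
(a)–(c): forbidden (parity).
(a)–(d): forbidden (parity, ΔL, ΔJ).
(b)–(c): forbidden (parity, ΔS, ΔL, ΔJ).
(b)–(d): forbidden (parity, ΔS, ΔL).
(c)–(d): forbidden (parity, ΔL, ΔJ).
Allowed pairs: 0 of 6.

0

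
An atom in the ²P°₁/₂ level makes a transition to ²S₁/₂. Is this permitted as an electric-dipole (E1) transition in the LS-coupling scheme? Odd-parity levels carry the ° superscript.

allowed

Reading off the term symbols: S 1/2→1/2, L 1→0, J 1/2→1/2, parity odd→even.
Parity must change: odd → even — ok.
ΔS = 0: S: 1/2 → 1/2 — ok.
ΔL = 0, ±1 (not L=0↔0): L: 1 → 0, ΔL = -1 — ok.
ΔJ = 0, ±1 (not J=0↔0): J: 1/2 → 1/2, ΔJ = +0 — ok.
All four E1 rules are satisfied.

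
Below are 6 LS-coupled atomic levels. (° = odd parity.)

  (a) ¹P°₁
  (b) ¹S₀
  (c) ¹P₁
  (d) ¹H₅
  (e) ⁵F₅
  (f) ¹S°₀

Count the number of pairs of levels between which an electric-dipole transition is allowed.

3

(a)–(b): allowed.
(a)–(c): allowed.
(a)–(d): forbidden (ΔL, ΔJ).
(a)–(e): forbidden (ΔS, ΔL, ΔJ).
(a)–(f): forbidden (parity).
(b)–(c): forbidden (parity).
(b)–(d): forbidden (parity, ΔL, ΔJ).
(b)–(e): forbidden (parity, ΔS, ΔL, ΔJ).
(b)–(f): forbidden (ΔL, ΔJ).
(c)–(d): forbidden (parity, ΔL, ΔJ).
(c)–(e): forbidden (parity, ΔS, ΔL, ΔJ).
(c)–(f): allowed.
(d)–(e): forbidden (parity, ΔS, ΔL).
(d)–(f): forbidden (ΔL, ΔJ).
(e)–(f): forbidden (ΔS, ΔL, ΔJ).
Allowed pairs: 3 of 15.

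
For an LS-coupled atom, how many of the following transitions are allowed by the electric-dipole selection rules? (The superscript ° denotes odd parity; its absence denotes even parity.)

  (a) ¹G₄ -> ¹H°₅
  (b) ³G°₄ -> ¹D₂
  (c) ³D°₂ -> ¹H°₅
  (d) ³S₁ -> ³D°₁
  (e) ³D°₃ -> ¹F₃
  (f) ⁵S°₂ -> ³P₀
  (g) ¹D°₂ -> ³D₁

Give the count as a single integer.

1

(a) allowed
(b) forbidden (ΔS, ΔL, ΔJ fail)
(c) forbidden (parity, ΔS, ΔL, ΔJ fail)
(d) forbidden (ΔL fails)
(e) forbidden (ΔS fails)
(f) forbidden (ΔS, ΔJ fail)
(g) forbidden (ΔS fails)
Total allowed: 1 of 7.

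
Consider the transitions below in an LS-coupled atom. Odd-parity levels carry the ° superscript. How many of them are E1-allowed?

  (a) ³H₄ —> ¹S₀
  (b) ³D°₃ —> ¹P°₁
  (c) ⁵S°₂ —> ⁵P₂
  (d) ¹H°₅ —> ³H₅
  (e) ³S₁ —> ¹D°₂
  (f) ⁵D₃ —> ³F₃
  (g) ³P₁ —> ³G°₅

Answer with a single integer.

(a) forbidden (parity, ΔS, ΔL, ΔJ fail)
(b) forbidden (parity, ΔS, ΔJ fail)
(c) allowed
(d) forbidden (ΔS fails)
(e) forbidden (ΔS, ΔL fail)
(f) forbidden (parity, ΔS fail)
(g) forbidden (ΔL, ΔJ fail)
Total allowed: 1 of 7.

1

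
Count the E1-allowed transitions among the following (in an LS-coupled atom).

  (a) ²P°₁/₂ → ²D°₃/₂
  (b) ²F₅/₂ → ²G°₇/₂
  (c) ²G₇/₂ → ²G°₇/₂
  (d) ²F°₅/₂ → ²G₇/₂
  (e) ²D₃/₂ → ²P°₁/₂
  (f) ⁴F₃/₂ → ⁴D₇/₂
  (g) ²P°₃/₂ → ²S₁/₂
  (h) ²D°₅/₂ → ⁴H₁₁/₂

5

(a) forbidden (parity fails)
(b) allowed
(c) allowed
(d) allowed
(e) allowed
(f) forbidden (parity, ΔJ fail)
(g) allowed
(h) forbidden (ΔS, ΔL, ΔJ fail)
Total allowed: 5 of 8.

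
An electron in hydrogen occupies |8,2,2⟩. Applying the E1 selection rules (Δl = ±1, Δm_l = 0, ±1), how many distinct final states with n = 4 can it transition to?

E1 requires Δl = ±1, so l_f ∈ {1, 3}; with 0 ≤ l_f ≤ n_f−1 = 3, the allowed l_f values are {1, 3}.
For l_f = 1: m_f ∈ {m_i−1, m_i, m_i+1} ∩ [−1, 1] = {1} → 1 state.
For l_f = 3: m_f ∈ {m_i−1, m_i, m_i+1} ∩ [−3, 3] = {1, 2, 3} → 3 states.
Total: 4.

4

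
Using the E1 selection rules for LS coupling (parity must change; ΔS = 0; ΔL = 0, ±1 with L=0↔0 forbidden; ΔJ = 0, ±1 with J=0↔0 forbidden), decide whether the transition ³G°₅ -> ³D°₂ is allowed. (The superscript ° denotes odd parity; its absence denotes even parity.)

forbidden

Parity must change: odd → odd — ✗.
ΔS = 0: S: 1 → 1 — ✓.
ΔL = 0, ±1 (not L=0↔0): L: 4 → 2, ΔL = -2 — ✗.
ΔJ = 0, ±1 (not J=0↔0): J: 5 → 2, ΔJ = -3 — ✗.
Rule(s) violated: parity, ΔL, ΔJ.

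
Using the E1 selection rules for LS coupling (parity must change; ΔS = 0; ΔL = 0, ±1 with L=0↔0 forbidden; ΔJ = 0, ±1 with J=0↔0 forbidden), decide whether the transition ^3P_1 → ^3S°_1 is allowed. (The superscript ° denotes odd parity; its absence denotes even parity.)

allowed

Initial level: S=1, L=1, J=1, parity even. Final level: S=1, L=0, J=1, parity odd.
Parity must change: even → odd — satisfied.
ΔS = 0: S: 1 → 1 — satisfied.
ΔL = 0, ±1 (not L=0↔0): L: 1 → 0, ΔL = -1 — satisfied.
ΔJ = 0, ±1 (not J=0↔0): J: 1 → 1, ΔJ = +0 — satisfied.
All four E1 rules are satisfied.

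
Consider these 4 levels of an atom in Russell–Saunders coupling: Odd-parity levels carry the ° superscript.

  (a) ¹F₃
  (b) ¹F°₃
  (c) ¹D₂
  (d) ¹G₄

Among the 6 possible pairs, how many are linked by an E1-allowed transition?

(a)–(b): allowed.
(a)–(c): forbidden (parity).
(a)–(d): forbidden (parity).
(b)–(c): allowed.
(b)–(d): allowed.
(c)–(d): forbidden (parity, ΔL, ΔJ).
Allowed pairs: 3 of 6.

3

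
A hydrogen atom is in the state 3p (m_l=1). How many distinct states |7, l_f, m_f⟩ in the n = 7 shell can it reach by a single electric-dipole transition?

E1 requires Δl = ±1, so l_f ∈ {0, 2}; with 0 ≤ l_f ≤ n_f−1 = 6, the allowed l_f values are {0, 2}.
For l_f = 0: m_f ∈ {m_i−1, m_i, m_i+1} ∩ [−0, 0] = {0} → 1 state.
For l_f = 2: m_f ∈ {m_i−1, m_i, m_i+1} ∩ [−2, 2] = {0, 1, 2} → 3 states.
Total: 4.

4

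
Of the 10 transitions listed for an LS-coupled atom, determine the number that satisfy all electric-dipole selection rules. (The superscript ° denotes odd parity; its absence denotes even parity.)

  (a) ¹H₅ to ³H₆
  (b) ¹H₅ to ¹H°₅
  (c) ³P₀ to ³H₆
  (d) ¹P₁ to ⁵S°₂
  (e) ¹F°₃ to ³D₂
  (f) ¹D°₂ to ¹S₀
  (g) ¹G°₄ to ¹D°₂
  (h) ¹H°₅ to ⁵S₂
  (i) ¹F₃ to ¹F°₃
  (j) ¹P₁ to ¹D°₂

(a) forbidden (parity, ΔS fail)
(b) allowed
(c) forbidden (parity, ΔL, ΔJ fail)
(d) forbidden (ΔS fails)
(e) forbidden (ΔS fails)
(f) forbidden (ΔL, ΔJ fail)
(g) forbidden (parity, ΔL, ΔJ fail)
(h) forbidden (ΔS, ΔL, ΔJ fail)
(i) allowed
(j) allowed
Total allowed: 3 of 10.

3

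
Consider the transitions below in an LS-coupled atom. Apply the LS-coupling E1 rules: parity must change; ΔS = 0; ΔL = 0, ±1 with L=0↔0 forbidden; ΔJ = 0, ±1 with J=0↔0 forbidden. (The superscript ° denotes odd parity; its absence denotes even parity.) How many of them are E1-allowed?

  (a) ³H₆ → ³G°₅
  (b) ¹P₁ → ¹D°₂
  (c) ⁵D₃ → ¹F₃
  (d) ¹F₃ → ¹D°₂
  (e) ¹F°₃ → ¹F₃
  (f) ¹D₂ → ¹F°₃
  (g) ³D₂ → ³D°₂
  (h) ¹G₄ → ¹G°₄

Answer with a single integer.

(a) allowed
(b) allowed
(c) forbidden (parity, ΔS fail)
(d) allowed
(e) allowed
(f) allowed
(g) allowed
(h) allowed
Total allowed: 7 of 8.

7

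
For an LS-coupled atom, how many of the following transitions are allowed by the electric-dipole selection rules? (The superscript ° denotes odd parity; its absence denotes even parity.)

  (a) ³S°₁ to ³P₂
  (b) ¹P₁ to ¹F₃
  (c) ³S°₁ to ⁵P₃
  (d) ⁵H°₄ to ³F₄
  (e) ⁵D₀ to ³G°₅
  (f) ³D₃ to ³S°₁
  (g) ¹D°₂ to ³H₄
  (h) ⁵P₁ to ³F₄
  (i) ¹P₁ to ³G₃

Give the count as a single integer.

1

(a) allowed
(b) forbidden (parity, ΔL, ΔJ fail)
(c) forbidden (ΔS, ΔJ fail)
(d) forbidden (ΔS, ΔL fail)
(e) forbidden (ΔS, ΔL, ΔJ fail)
(f) forbidden (ΔL, ΔJ fail)
(g) forbidden (ΔS, ΔL, ΔJ fail)
(h) forbidden (parity, ΔS, ΔL, ΔJ fail)
(i) forbidden (parity, ΔS, ΔL, ΔJ fail)
Total allowed: 1 of 9.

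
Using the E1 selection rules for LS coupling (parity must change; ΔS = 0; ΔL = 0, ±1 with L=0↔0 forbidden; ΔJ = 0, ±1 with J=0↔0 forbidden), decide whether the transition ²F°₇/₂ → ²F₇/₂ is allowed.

Reading off the term symbols: S 1/2→1/2, L 3→3, J 7/2→7/2, parity odd→even.
Parity must change: odd → even — passes.
ΔS = 0: S: 1/2 → 1/2 — passes.
ΔL = 0, ±1 (not L=0↔0): L: 3 → 3, ΔL = +0 — passes.
ΔJ = 0, ±1 (not J=0↔0): J: 7/2 → 7/2, ΔJ = +0 — passes.
All four E1 rules are satisfied.

allowed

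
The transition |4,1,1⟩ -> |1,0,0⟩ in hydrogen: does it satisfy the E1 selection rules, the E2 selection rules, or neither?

Δl = 0 − 1 = -1; l_i + l_f = 1.
Δm_l = -1.
E1 (Δl = ±1, |Δm_l| ≤ 1): satisfied.
E2 (Δl = 0,±2, l_i+l_f ≥ 2, |Δm_l| ≤ 2): not satisfied.

E1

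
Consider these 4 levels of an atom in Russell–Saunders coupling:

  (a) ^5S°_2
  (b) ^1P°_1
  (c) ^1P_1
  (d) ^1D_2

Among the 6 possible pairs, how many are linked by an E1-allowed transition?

(a)–(b): forbidden (parity, ΔS).
(a)–(c): forbidden (ΔS).
(a)–(d): forbidden (ΔS, ΔL).
(b)–(c): allowed.
(b)–(d): allowed.
(c)–(d): forbidden (parity).
Allowed pairs: 2 of 6.

2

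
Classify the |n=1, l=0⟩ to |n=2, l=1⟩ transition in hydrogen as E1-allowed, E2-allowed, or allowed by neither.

Δl = 1 − 0 = +1; l_i + l_f = 1.
E1 (Δl = ±1): satisfied.
E2 (Δl = 0,±2, l_i+l_f ≥ 2): not satisfied.

E1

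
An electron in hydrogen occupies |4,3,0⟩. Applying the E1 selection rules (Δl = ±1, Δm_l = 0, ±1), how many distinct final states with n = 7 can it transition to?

E1 requires Δl = ±1, so l_f ∈ {2, 4}; with 0 ≤ l_f ≤ n_f−1 = 6, the allowed l_f values are {2, 4}.
For l_f = 2: m_f ∈ {m_i−1, m_i, m_i+1} ∩ [−2, 2] = {-1, 0, 1} → 3 states.
For l_f = 4: m_f ∈ {m_i−1, m_i, m_i+1} ∩ [−4, 4] = {-1, 0, 1} → 3 states.
Total: 6.

6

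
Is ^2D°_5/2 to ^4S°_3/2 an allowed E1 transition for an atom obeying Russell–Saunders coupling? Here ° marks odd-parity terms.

Reading off the term symbols: S 1/2→3/2, L 2→0, J 5/2→3/2, parity odd→odd.
Parity must change: odd → odd — fails.
ΔS = 0: S: 1/2 → 3/2 — fails.
ΔL = 0, ±1 (not L=0↔0): L: 2 → 0, ΔL = -2 — fails.
ΔJ = 0, ±1 (not J=0↔0): J: 5/2 → 3/2, ΔJ = -1 — passes.
Rule(s) violated: parity, ΔS, ΔL.

forbidden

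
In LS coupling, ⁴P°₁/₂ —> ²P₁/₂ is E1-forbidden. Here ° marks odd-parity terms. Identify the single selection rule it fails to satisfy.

the ΔS = 0 rule

Reading off the term symbols: S 3/2→1/2, L 1→1, J 1/2→1/2, parity odd→even.
ΔL = 0, ±1 (not L=0↔0): L: 1 → 1, ΔL = +0 — satisfied.
Parity must change: odd → even — satisfied.
ΔJ = 0, ±1 (not J=0↔0): J: 1/2 → 1/2, ΔJ = +0 — satisfied.
ΔS = 0: S: 3/2 → 1/2 — violated.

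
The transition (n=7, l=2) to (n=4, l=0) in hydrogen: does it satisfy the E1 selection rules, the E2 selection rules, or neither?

E2

Δl = 0 − 2 = -2; l_i + l_f = 2.
E1 (Δl = ±1): not satisfied.
E2 (Δl = 0,±2, l_i+l_f ≥ 2): satisfied.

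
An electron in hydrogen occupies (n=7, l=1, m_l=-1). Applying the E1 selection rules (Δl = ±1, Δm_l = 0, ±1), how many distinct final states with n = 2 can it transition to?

1

E1 requires Δl = ±1, so l_f ∈ {0, 2}; with 0 ≤ l_f ≤ n_f−1 = 1, the allowed l_f values are {0}.
For l_f = 0: m_f ∈ {m_i−1, m_i, m_i+1} ∩ [−0, 0] = {0} → 1 state.
Total: 1.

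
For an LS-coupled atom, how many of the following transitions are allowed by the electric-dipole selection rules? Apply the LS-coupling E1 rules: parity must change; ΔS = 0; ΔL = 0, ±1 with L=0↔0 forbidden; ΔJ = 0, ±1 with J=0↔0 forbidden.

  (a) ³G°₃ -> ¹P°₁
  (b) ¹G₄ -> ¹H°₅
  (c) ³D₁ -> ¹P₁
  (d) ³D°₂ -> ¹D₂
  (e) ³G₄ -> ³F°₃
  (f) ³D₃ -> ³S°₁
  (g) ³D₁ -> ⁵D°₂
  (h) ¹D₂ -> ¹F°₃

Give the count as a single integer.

(a) forbidden (parity, ΔS, ΔL, ΔJ fail)
(b) allowed
(c) forbidden (parity, ΔS fail)
(d) forbidden (ΔS fails)
(e) allowed
(f) forbidden (ΔL, ΔJ fail)
(g) forbidden (ΔS fails)
(h) allowed
Total allowed: 3 of 8.

3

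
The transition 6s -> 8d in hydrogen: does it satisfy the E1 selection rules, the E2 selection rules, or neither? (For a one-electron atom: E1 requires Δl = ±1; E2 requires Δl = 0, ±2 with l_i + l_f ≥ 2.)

E2

Δl = 2 − 0 = +2; l_i + l_f = 2.
E1 (Δl = ±1): not satisfied.
E2 (Δl = 0,±2, l_i+l_f ≥ 2): satisfied.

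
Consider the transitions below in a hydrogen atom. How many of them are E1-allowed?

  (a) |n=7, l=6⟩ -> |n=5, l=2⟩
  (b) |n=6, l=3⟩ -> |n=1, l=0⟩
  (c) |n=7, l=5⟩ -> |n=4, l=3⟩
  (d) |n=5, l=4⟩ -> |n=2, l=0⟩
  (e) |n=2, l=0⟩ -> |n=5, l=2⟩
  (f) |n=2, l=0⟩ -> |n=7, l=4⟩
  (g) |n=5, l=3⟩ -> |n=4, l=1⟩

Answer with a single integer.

(a) forbidden — Δl = -4 (E1 requires Δl = ±1)
(b) forbidden — Δl = -3 (E1 requires Δl = ±1)
(c) forbidden — Δl = -2 (E1 requires Δl = ±1)
(d) forbidden — Δl = -4 (E1 requires Δl = ±1)
(e) forbidden — Δl = +2 (E1 requires Δl = ±1)
(f) forbidden — Δl = +4 (E1 requires Δl = ±1)
(g) forbidden — Δl = -2 (E1 requires Δl = ±1)
Total allowed: 0 of 7.

0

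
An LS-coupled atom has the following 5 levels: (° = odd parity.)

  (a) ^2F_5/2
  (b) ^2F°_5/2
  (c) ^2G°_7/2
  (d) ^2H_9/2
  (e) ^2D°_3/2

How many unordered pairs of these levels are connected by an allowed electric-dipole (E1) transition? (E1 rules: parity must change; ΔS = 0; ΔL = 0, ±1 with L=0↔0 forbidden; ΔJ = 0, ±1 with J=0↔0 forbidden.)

4

(a)–(b): allowed.
(a)–(c): allowed.
(a)–(d): forbidden (parity, ΔL, ΔJ).
(a)–(e): allowed.
(b)–(c): forbidden (parity).
(b)–(d): forbidden (ΔL, ΔJ).
(b)–(e): forbidden (parity).
(c)–(d): allowed.
(c)–(e): forbidden (parity, ΔL, ΔJ).
(d)–(e): forbidden (ΔL, ΔJ).
Allowed pairs: 4 of 10.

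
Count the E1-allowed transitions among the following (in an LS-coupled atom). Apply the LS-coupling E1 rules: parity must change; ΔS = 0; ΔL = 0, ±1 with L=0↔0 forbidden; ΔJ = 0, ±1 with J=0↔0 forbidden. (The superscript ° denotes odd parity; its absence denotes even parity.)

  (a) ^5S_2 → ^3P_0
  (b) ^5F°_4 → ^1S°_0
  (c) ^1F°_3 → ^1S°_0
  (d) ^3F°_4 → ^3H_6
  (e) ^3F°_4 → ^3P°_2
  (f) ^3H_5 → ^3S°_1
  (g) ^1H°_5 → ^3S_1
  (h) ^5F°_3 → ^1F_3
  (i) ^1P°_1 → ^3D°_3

(a) forbidden (parity, ΔS, ΔJ fail)
(b) forbidden (parity, ΔS, ΔL, ΔJ fail)
(c) forbidden (parity, ΔL, ΔJ fail)
(d) forbidden (ΔL, ΔJ fail)
(e) forbidden (parity, ΔL, ΔJ fail)
(f) forbidden (ΔL, ΔJ fail)
(g) forbidden (ΔS, ΔL, ΔJ fail)
(h) forbidden (ΔS fails)
(i) forbidden (parity, ΔS, ΔJ fail)
Total allowed: 0 of 9.

0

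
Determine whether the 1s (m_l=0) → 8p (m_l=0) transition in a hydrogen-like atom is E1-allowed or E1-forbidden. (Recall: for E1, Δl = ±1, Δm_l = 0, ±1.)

allowed

l: 0 → 1 (Δl = +1). Δl = ±1 ✓.
Δm_l = 0 − (0) = +0. E1 requires Δm_l = 0, ±1: ✓.
All E1 selection rules are satisfied.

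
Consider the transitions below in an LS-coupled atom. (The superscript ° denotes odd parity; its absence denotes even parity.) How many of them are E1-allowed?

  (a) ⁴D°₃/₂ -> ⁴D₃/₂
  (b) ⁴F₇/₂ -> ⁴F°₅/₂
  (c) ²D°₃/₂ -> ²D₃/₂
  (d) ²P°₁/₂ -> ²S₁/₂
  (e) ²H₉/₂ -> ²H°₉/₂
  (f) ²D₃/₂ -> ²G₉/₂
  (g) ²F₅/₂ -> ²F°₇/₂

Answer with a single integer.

(a) allowed
(b) allowed
(c) allowed
(d) allowed
(e) allowed
(f) forbidden (parity, ΔL, ΔJ fail)
(g) allowed
Total allowed: 6 of 7.

6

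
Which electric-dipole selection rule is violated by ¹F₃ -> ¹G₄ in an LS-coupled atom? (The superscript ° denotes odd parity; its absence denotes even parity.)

parity

ΔJ = 0, ±1 (not J=0↔0): J: 3 → 4, ΔJ = +1 — passes.
ΔL = 0, ±1 (not L=0↔0): L: 3 → 4, ΔL = +1 — passes.
ΔS = 0: S: 0 → 0 — passes.
Parity must change: even → even — fails.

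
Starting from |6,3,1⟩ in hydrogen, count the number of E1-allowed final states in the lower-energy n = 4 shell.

E1 requires Δl = ±1, so l_f ∈ {2, 4}; with 0 ≤ l_f ≤ n_f−1 = 3, the allowed l_f values are {2}.
For l_f = 2: m_f ∈ {m_i−1, m_i, m_i+1} ∩ [−2, 2] = {0, 1, 2} → 3 states.
Total: 3.

3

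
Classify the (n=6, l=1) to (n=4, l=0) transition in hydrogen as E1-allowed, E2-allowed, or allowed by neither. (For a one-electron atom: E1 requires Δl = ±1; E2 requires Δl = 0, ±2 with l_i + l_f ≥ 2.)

E1

Δl = 0 − 1 = -1; l_i + l_f = 1.
E1 (Δl = ±1): satisfied.
E2 (Δl = 0,±2, l_i+l_f ≥ 2): not satisfied.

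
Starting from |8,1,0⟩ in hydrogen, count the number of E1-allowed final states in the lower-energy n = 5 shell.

E1 requires Δl = ±1, so l_f ∈ {0, 2}; with 0 ≤ l_f ≤ n_f−1 = 4, the allowed l_f values are {0, 2}.
For l_f = 0: m_f ∈ {m_i−1, m_i, m_i+1} ∩ [−0, 0] = {0} → 1 state.
For l_f = 2: m_f ∈ {m_i−1, m_i, m_i+1} ∩ [−2, 2] = {-1, 0, 1} → 3 states.
Total: 4.

4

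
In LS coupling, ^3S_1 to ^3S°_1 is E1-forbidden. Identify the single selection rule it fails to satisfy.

Parity must change: even → odd — ok.
ΔS = 0: S: 1 → 1 — ok.
ΔL = 0, ±1 (not L=0↔0): L: 0 → 0, ΔL = +0 — fails.
ΔJ = 0, ±1 (not J=0↔0): J: 1 → 1, ΔJ = +0 — ok.

the L=0 ↔ L=0 exclusion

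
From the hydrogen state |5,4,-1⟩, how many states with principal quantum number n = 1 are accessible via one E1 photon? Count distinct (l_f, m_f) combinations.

E1 requires l_f ∈ {3, 5}, but neither lies in [0, 0], so no final state is reachable.
Total: 0.

0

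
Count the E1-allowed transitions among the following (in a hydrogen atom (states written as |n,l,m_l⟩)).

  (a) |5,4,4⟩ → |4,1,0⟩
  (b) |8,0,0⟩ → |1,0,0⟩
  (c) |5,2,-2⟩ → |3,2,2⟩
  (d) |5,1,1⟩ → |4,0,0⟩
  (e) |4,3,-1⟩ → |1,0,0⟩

1

(a) forbidden — Δl = -3 (E1 requires Δl = ±1); Δm_l = -4 (E1 requires Δm_l = 0, ±1)
(b) forbidden — Δl = +0 (E1 requires Δl = ±1)
(c) forbidden — Δl = +0 (E1 requires Δl = ±1); Δm_l = +4 (E1 requires Δm_l = 0, ±1)
(d) allowed
(e) forbidden — Δl = -3 (E1 requires Δl = ±1)
Total allowed: 1 of 5.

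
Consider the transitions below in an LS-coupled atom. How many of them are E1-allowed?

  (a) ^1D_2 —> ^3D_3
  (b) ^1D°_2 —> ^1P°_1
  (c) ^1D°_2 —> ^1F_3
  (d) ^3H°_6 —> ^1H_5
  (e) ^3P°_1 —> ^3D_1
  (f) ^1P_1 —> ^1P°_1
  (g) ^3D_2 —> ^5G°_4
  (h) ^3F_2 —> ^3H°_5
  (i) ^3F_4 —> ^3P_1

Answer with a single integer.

3

(a) forbidden (parity, ΔS fail)
(b) forbidden (parity fails)
(c) allowed
(d) forbidden (ΔS fails)
(e) allowed
(f) allowed
(g) forbidden (ΔS, ΔL, ΔJ fail)
(h) forbidden (ΔL, ΔJ fail)
(i) forbidden (parity, ΔL, ΔJ fail)
Total allowed: 3 of 9.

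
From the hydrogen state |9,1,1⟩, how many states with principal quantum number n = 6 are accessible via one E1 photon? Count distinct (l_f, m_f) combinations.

4

E1 requires Δl = ±1, so l_f ∈ {0, 2}; with 0 ≤ l_f ≤ n_f−1 = 5, the allowed l_f values are {0, 2}.
For l_f = 0: m_f ∈ {m_i−1, m_i, m_i+1} ∩ [−0, 0] = {0} → 1 state.
For l_f = 2: m_f ∈ {m_i−1, m_i, m_i+1} ∩ [−2, 2] = {0, 1, 2} → 3 states.
Total: 4.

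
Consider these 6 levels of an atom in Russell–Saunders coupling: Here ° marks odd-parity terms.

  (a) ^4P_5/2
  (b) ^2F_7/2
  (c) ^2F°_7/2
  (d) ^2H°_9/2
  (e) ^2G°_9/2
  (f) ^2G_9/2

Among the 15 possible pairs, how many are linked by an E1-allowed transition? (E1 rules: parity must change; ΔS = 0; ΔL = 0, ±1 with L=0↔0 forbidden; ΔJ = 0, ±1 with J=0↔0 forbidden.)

5

(a)–(b): forbidden (parity, ΔS, ΔL).
(a)–(c): forbidden (ΔS, ΔL).
(a)–(d): forbidden (ΔS, ΔL, ΔJ).
(a)–(e): forbidden (ΔS, ΔL, ΔJ).
(a)–(f): forbidden (parity, ΔS, ΔL, ΔJ).
(b)–(c): allowed.
(b)–(d): forbidden (ΔL).
(b)–(e): allowed.
(b)–(f): forbidden (parity).
(c)–(d): forbidden (parity, ΔL).
(c)–(e): forbidden (parity).
(c)–(f): allowed.
(d)–(e): forbidden (parity).
(d)–(f): allowed.
(e)–(f): allowed.
Allowed pairs: 5 of 15.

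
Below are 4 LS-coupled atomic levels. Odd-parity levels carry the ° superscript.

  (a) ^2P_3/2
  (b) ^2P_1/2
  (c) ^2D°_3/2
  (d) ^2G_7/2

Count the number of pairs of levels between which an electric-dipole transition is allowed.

2

(a)–(b): forbidden (parity).
(a)–(c): allowed.
(a)–(d): forbidden (parity, ΔL, ΔJ).
(b)–(c): allowed.
(b)–(d): forbidden (parity, ΔL, ΔJ).
(c)–(d): forbidden (ΔL, ΔJ).
Allowed pairs: 2 of 6.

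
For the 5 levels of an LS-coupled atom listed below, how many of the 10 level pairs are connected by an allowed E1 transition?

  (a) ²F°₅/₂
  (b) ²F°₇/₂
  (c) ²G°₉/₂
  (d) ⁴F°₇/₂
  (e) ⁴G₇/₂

1

(a)–(b): forbidden (parity).
(a)–(c): forbidden (parity, ΔJ).
(a)–(d): forbidden (parity, ΔS).
(a)–(e): forbidden (ΔS).
(b)–(c): forbidden (parity).
(b)–(d): forbidden (parity, ΔS).
(b)–(e): forbidden (ΔS).
(c)–(d): forbidden (parity, ΔS).
(c)–(e): forbidden (ΔS).
(d)–(e): allowed.
Allowed pairs: 1 of 10.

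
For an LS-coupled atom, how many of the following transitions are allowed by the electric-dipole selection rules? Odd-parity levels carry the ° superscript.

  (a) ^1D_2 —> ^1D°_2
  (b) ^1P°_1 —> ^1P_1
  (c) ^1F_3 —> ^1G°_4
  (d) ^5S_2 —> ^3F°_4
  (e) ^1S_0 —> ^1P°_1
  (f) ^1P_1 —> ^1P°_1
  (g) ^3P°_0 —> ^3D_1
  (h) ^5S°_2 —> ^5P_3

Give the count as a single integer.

(a) allowed
(b) allowed
(c) allowed
(d) forbidden (ΔS, ΔL, ΔJ fail)
(e) allowed
(f) allowed
(g) allowed
(h) allowed
Total allowed: 7 of 8.

7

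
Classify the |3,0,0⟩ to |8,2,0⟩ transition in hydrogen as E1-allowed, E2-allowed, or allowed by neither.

Δl = 2 − 0 = +2; l_i + l_f = 2.
Δm_l = +0.
E1 (Δl = ±1, |Δm_l| ≤ 1): not satisfied.
E2 (Δl = 0,±2, l_i+l_f ≥ 2, |Δm_l| ≤ 2): satisfied.

E2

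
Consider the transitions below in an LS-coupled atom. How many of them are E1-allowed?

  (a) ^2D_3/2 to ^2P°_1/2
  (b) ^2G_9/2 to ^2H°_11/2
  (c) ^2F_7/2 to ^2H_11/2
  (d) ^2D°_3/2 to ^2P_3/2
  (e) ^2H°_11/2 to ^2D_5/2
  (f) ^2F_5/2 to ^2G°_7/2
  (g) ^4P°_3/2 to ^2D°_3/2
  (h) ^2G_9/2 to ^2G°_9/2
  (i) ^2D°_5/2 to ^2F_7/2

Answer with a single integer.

(a) allowed
(b) allowed
(c) forbidden (parity, ΔL, ΔJ fail)
(d) allowed
(e) forbidden (ΔL, ΔJ fail)
(f) allowed
(g) forbidden (parity, ΔS fail)
(h) allowed
(i) allowed
Total allowed: 6 of 9.

6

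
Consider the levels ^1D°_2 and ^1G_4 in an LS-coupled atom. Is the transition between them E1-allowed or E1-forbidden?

ΔS = 0: S: 0 → 0 — ok.
ΔL = 0, ±1 (not L=0↔0): L: 2 → 4, ΔL = +2 — fails.
ΔJ = 0, ±1 (not J=0↔0): J: 2 → 4, ΔJ = +2 — fails.
Parity must change: odd → even — ok.
Rule(s) violated: ΔL, ΔJ.

forbidden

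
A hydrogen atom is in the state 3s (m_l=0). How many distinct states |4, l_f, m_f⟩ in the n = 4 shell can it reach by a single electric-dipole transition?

3

E1 requires Δl = ±1, so l_f ∈ {-1, 1}; with 0 ≤ l_f ≤ n_f−1 = 3, the allowed l_f values are {1}.
For l_f = 1: m_f ∈ {m_i−1, m_i, m_i+1} ∩ [−1, 1] = {-1, 0, 1} → 3 states.
Total: 3.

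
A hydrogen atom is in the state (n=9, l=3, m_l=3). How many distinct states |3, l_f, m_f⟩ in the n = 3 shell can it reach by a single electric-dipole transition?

E1 requires Δl = ±1, so l_f ∈ {2, 4}; with 0 ≤ l_f ≤ n_f−1 = 2, the allowed l_f values are {2}.
For l_f = 2: m_f ∈ {m_i−1, m_i, m_i+1} ∩ [−2, 2] = {2} → 1 state.
Total: 1.

1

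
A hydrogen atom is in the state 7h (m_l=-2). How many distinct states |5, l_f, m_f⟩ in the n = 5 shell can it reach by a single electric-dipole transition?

E1 requires Δl = ±1, so l_f ∈ {4, 6}; with 0 ≤ l_f ≤ n_f−1 = 4, the allowed l_f values are {4}.
For l_f = 4: m_f ∈ {m_i−1, m_i, m_i+1} ∩ [−4, 4] = {-3, -2, -1} → 3 states.
Total: 3.

3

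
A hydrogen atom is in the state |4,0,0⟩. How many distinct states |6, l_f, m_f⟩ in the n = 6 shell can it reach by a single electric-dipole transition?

3

E1 requires Δl = ±1, so l_f ∈ {-1, 1}; with 0 ≤ l_f ≤ n_f−1 = 5, the allowed l_f values are {1}.
For l_f = 1: m_f ∈ {m_i−1, m_i, m_i+1} ∩ [−1, 1] = {-1, 0, 1} → 3 states.
Total: 3.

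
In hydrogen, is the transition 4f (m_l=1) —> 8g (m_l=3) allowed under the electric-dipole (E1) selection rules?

Initial l = 3, final l = 4, so Δl = +1. E1 requires Δl = ±1: ok.
Δm_l = 3 − (1) = +2. E1 requires Δm_l = 0, ±1: fails.
The transition is electric-dipole forbidden.

forbidden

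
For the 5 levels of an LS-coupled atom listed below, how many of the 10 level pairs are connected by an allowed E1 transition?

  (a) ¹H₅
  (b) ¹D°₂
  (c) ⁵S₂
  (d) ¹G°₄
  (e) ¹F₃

3

(a)–(b): forbidden (ΔL, ΔJ).
(a)–(c): forbidden (parity, ΔS, ΔL, ΔJ).
(a)–(d): allowed.
(a)–(e): forbidden (parity, ΔL, ΔJ).
(b)–(c): forbidden (ΔS, ΔL).
(b)–(d): forbidden (parity, ΔL, ΔJ).
(b)–(e): allowed.
(c)–(d): forbidden (ΔS, ΔL, ΔJ).
(c)–(e): forbidden (parity, ΔS, ΔL).
(d)–(e): allowed.
Allowed pairs: 3 of 10.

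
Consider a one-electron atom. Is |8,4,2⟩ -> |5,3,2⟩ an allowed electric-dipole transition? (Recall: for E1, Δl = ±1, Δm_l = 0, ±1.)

Initial l = 4, final l = 3, so Δl = -1. E1 requires Δl = ±1: satisfied.
m_l: 2 → 2 (Δm_l = +0). |Δm_l| ≤ 1 satisfied.
All E1 selection rules are satisfied.

allowed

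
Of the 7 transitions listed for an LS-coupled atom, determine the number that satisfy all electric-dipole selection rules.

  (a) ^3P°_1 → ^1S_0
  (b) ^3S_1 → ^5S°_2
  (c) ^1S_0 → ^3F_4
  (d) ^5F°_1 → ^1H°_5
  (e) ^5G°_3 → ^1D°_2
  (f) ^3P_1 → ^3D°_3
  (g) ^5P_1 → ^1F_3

(a) forbidden (ΔS fails)
(b) forbidden (ΔS, ΔL fail)
(c) forbidden (parity, ΔS, ΔL, ΔJ fail)
(d) forbidden (parity, ΔS, ΔL, ΔJ fail)
(e) forbidden (parity, ΔS, ΔL fail)
(f) forbidden (ΔJ fails)
(g) forbidden (parity, ΔS, ΔL, ΔJ fail)
Total allowed: 0 of 7.

0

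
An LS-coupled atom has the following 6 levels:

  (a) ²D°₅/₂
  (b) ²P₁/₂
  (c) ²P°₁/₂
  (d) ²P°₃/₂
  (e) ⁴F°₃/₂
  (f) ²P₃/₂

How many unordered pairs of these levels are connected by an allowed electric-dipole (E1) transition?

(a)–(b): forbidden (ΔJ).
(a)–(c): forbidden (parity, ΔJ).
(a)–(d): forbidden (parity).
(a)–(e): forbidden (parity, ΔS).
(a)–(f): allowed.
(b)–(c): allowed.
(b)–(d): allowed.
(b)–(e): forbidden (ΔS, ΔL).
(b)–(f): forbidden (parity).
(c)–(d): forbidden (parity).
(c)–(e): forbidden (parity, ΔS, ΔL).
(c)–(f): allowed.
(d)–(e): forbidden (parity, ΔS, ΔL).
(d)–(f): allowed.
(e)–(f): forbidden (ΔS, ΔL).
Allowed pairs: 5 of 15.

5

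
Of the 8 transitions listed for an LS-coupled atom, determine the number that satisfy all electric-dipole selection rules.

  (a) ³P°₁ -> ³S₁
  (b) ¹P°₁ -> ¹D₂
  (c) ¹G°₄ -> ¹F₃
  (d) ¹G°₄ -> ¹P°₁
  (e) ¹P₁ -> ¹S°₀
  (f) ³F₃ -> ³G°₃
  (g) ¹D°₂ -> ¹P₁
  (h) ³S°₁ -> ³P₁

7

(a) allowed
(b) allowed
(c) allowed
(d) forbidden (parity, ΔL, ΔJ fail)
(e) allowed
(f) allowed
(g) allowed
(h) allowed
Total allowed: 7 of 8.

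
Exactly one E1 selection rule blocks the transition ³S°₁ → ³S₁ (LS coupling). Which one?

the L=0 ↔ L=0 exclusion

Reading off the term symbols: S 1→1, L 0→0, J 1→1, parity odd→even.
Parity must change: odd → even — ok.
ΔS = 0: S: 1 → 1 — ok.
ΔL = 0, ±1 (not L=0↔0): L: 0 → 0, ΔL = +0 — fails.
ΔJ = 0, ±1 (not J=0↔0): J: 1 → 1, ΔJ = +0 — ok.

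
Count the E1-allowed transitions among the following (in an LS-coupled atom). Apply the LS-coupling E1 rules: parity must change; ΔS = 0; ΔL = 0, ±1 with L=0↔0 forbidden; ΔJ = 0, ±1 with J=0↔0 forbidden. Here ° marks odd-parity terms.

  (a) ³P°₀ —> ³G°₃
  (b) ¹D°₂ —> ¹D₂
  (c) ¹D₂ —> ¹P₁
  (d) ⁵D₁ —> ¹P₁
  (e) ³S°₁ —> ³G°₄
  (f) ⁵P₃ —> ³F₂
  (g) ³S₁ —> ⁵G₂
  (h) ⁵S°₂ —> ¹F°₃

(a) forbidden (parity, ΔL, ΔJ fail)
(b) allowed
(c) forbidden (parity fails)
(d) forbidden (parity, ΔS fail)
(e) forbidden (parity, ΔL, ΔJ fail)
(f) forbidden (parity, ΔS, ΔL fail)
(g) forbidden (parity, ΔS, ΔL fail)
(h) forbidden (parity, ΔS, ΔL fail)
Total allowed: 1 of 8.

1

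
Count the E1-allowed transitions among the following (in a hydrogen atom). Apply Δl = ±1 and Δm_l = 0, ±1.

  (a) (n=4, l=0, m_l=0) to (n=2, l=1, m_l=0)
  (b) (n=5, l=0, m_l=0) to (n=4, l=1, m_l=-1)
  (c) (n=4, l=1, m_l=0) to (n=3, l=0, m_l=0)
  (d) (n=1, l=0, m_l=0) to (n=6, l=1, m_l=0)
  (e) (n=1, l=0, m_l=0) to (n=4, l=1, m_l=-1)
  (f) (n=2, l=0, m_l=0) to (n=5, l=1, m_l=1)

6

(a) allowed
(b) allowed
(c) allowed
(d) allowed
(e) allowed
(f) allowed
Total allowed: 6 of 6.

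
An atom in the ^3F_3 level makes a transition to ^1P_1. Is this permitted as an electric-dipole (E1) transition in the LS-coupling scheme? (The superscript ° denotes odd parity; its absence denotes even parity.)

forbidden

Initial level: S=1, L=3, J=3, parity even. Final level: S=0, L=1, J=1, parity even.
Parity must change: even → even — fails.
ΔS = 0: S: 1 → 0 — fails.
ΔL = 0, ±1 (not L=0↔0): L: 3 → 1, ΔL = -2 — fails.
ΔJ = 0, ±1 (not J=0↔0): J: 3 → 1, ΔJ = -2 — fails.
Rule(s) violated: parity, ΔS, ΔL, ΔJ.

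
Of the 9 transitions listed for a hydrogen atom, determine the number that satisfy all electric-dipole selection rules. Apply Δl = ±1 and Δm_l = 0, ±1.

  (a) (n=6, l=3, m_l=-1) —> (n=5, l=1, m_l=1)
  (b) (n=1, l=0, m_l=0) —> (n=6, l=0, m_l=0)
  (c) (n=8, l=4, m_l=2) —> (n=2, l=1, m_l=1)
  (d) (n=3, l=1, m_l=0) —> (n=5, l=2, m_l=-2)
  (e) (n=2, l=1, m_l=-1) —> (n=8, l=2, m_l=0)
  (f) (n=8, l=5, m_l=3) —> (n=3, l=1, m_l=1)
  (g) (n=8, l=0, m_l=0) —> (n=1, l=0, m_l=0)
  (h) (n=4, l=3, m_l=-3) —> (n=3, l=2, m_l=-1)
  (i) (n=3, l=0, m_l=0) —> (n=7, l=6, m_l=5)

(a) forbidden — Δl = -2 (E1 requires Δl = ±1); Δm_l = +2 (E1 requires Δm_l = 0, ±1)
(b) forbidden — Δl = +0 (E1 requires Δl = ±1)
(c) forbidden — Δl = -3 (E1 requires Δl = ±1)
(d) forbidden — Δm_l = -2 (E1 requires Δm_l = 0, ±1)
(e) allowed
(f) forbidden — Δl = -4 (E1 requires Δl = ±1); Δm_l = -2 (E1 requires Δm_l = 0, ±1)
(g) forbidden — Δl = +0 (E1 requires Δl = ±1)
(h) forbidden — Δm_l = +2 (E1 requires Δm_l = 0, ±1)
(i) forbidden — Δl = +6 (E1 requires Δl = ±1); Δm_l = +5 (E1 requires Δm_l = 0, ±1)
Total allowed: 1 of 9.

1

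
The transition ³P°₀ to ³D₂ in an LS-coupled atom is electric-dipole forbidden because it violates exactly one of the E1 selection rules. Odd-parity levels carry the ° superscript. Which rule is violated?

the ΔJ = 0, ±1 rule

Reading off the term symbols: S 1→1, L 1→2, J 0→2, parity odd→even.
ΔS = 0: S: 1 → 1 — satisfied.
ΔJ = 0, ±1 (not J=0↔0): J: 0 → 2, ΔJ = +2 — violated.
ΔL = 0, ±1 (not L=0↔0): L: 1 → 2, ΔL = +1 — satisfied.
Parity must change: odd → even — satisfied.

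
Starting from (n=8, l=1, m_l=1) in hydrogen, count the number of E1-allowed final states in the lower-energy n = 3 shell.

E1 requires Δl = ±1, so l_f ∈ {0, 2}; with 0 ≤ l_f ≤ n_f−1 = 2, the allowed l_f values are {0, 2}.
For l_f = 0: m_f ∈ {m_i−1, m_i, m_i+1} ∩ [−0, 0] = {0} → 1 state.
For l_f = 2: m_f ∈ {m_i−1, m_i, m_i+1} ∩ [−2, 2] = {0, 1, 2} → 3 states.
Total: 4.

4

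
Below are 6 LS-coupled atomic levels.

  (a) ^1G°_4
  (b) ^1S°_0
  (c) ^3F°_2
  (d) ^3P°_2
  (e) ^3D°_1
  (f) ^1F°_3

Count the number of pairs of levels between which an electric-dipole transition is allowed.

(a)–(b): forbidden (parity, ΔL, ΔJ).
(a)–(c): forbidden (parity, ΔS, ΔJ).
(a)–(d): forbidden (parity, ΔS, ΔL, ΔJ).
(a)–(e): forbidden (parity, ΔS, ΔL, ΔJ).
(a)–(f): forbidden (parity).
(b)–(c): forbidden (parity, ΔS, ΔL, ΔJ).
(b)–(d): forbidden (parity, ΔS, ΔJ).
(b)–(e): forbidden (parity, ΔS, ΔL).
(b)–(f): forbidden (parity, ΔL, ΔJ).
(c)–(d): forbidden (parity, ΔL).
(c)–(e): forbidden (parity).
(c)–(f): forbidden (parity, ΔS).
(d)–(e): forbidden (parity).
(d)–(f): forbidden (parity, ΔS, ΔL).
(e)–(f): forbidden (parity, ΔS, ΔJ).
Allowed pairs: 0 of 15.

0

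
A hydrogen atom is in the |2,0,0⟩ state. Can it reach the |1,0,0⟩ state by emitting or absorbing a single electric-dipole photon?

forbidden

l: 0 → 0 (Δl = +0). Δl = ±1 violated.
Δm_l = 0 − (0) = +0. E1 requires Δm_l = 0, ±1: satisfied.
The transition is electric-dipole forbidden.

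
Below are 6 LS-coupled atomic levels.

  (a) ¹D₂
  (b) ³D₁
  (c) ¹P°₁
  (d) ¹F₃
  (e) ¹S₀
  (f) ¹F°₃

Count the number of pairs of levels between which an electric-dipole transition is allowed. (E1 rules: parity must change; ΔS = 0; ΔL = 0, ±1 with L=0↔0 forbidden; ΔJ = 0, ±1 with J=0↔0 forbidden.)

(a)–(b): forbidden (parity, ΔS).
(a)–(c): allowed.
(a)–(d): forbidden (parity).
(a)–(e): forbidden (parity, ΔL, ΔJ).
(a)–(f): allowed.
(b)–(c): forbidden (ΔS).
(b)–(d): forbidden (parity, ΔS, ΔJ).
(b)–(e): forbidden (parity, ΔS, ΔL).
(b)–(f): forbidden (ΔS, ΔJ).
(c)–(d): forbidden (ΔL, ΔJ).
(c)–(e): allowed.
(c)–(f): forbidden (parity, ΔL, ΔJ).
(d)–(e): forbidden (parity, ΔL, ΔJ).
(d)–(f): allowed.
(e)–(f): forbidden (ΔL, ΔJ).
Allowed pairs: 4 of 15.

4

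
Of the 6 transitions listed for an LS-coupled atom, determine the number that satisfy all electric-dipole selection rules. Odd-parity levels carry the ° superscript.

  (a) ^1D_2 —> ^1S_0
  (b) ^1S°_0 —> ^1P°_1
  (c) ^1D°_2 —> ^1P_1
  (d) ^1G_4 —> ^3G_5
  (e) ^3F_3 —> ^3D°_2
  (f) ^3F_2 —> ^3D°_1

(a) forbidden (parity, ΔL, ΔJ fail)
(b) forbidden (parity fails)
(c) allowed
(d) forbidden (parity, ΔS fail)
(e) allowed
(f) allowed
Total allowed: 3 of 6.

3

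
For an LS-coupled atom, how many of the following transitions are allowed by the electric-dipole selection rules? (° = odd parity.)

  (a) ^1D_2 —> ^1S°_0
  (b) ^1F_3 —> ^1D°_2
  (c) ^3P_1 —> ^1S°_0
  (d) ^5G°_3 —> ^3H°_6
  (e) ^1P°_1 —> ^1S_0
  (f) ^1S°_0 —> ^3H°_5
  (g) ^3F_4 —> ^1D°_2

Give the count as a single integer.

2

(a) forbidden (ΔL, ΔJ fail)
(b) allowed
(c) forbidden (ΔS fails)
(d) forbidden (parity, ΔS, ΔJ fail)
(e) allowed
(f) forbidden (parity, ΔS, ΔL, ΔJ fail)
(g) forbidden (ΔS, ΔJ fail)
Total allowed: 2 of 7.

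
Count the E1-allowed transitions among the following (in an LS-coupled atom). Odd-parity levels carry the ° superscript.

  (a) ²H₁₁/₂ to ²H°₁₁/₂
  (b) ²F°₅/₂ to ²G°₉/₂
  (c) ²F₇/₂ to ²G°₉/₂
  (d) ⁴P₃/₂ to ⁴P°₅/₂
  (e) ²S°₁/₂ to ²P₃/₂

(a) allowed
(b) forbidden (parity, ΔJ fail)
(c) allowed
(d) allowed
(e) allowed
Total allowed: 4 of 5.

4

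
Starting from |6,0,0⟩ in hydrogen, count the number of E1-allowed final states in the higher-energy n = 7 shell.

E1 requires Δl = ±1, so l_f ∈ {-1, 1}; with 0 ≤ l_f ≤ n_f−1 = 6, the allowed l_f values are {1}.
For l_f = 1: m_f ∈ {m_i−1, m_i, m_i+1} ∩ [−1, 1] = {-1, 0, 1} → 3 states.
Total: 3.

3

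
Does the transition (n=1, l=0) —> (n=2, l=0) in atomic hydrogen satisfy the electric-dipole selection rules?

forbidden

Initial l = 0, final l = 0, so Δl = +0. E1 requires Δl = ±1: fails.
The transition is electric-dipole forbidden.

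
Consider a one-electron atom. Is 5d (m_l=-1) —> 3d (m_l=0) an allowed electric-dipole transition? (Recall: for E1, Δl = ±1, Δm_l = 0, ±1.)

forbidden

Δl = 2 − 2 = +0; the E1 rule Δl = ±1 is ✗.
m_l: -1 → 0 (Δm_l = +1). |Δm_l| ≤ 1 ✓.
The transition is electric-dipole forbidden.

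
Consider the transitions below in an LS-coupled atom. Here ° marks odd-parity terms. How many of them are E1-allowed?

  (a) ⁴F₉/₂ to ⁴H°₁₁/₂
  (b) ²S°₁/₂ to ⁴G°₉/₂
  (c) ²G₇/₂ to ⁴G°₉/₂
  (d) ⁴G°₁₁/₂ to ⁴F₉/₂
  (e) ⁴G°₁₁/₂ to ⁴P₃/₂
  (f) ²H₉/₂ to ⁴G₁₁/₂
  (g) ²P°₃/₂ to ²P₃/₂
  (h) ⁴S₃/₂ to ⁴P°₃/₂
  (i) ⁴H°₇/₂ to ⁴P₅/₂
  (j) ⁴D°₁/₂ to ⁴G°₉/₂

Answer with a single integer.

3

(a) forbidden (ΔL fails)
(b) forbidden (parity, ΔS, ΔL, ΔJ fail)
(c) forbidden (ΔS fails)
(d) allowed
(e) forbidden (ΔL, ΔJ fail)
(f) forbidden (parity, ΔS fail)
(g) allowed
(h) allowed
(i) forbidden (ΔL fails)
(j) forbidden (parity, ΔL, ΔJ fail)
Total allowed: 3 of 10.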